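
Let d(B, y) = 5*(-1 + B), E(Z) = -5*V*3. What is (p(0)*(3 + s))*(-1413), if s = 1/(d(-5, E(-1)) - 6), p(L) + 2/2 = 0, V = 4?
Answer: 16799/4 ≈ 4199.8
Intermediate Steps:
p(L) = -1 (p(L) = -1 + 0 = -1)
E(Z) = -60 (E(Z) = -5*4*3 = -20*3 = -60)
d(B, y) = -5 + 5*B
s = -1/36 (s = 1/((-5 + 5*(-5)) - 6) = 1/((-5 - 25) - 6) = 1/(-30 - 6) = 1/(-36) = -1/36 ≈ -0.027778)
(p(0)*(3 + s))*(-1413) = -(3 - 1/36)*(-1413) = -1*107/36*(-1413) = -107/36*(-1413) = 16799/4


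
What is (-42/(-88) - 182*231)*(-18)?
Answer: 16648443/22 ≈ 7.5675e+5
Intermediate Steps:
(-42/(-88) - 182*231)*(-18) = (-42*(-1/88) - 42042)*(-18) = (21/44 - 42042)*(-18) = -1849827/44*(-18) = 16648443/22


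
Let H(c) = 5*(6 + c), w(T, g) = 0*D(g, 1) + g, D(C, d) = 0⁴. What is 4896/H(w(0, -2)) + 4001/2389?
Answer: 2944141/11945 ≈ 246.47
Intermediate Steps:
D(C, d) = 0
w(T, g) = g (w(T, g) = 0*0 + g = 0 + g = g)
H(c) = 30 + 5*c
4896/H(w(0, -2)) + 4001/2389 = 4896/(30 + 5*(-2)) + 4001/2389 = 4896/(30 - 10) + 4001*(1/2389) = 4896/20 + 4001/2389 = 4896*(1/20) + 4001/2389 = 1224/5 + 4001/2389 = 2944141/11945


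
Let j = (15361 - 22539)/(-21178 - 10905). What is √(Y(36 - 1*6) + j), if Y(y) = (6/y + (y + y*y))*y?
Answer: 4*√1795275200513/32083 ≈ 167.05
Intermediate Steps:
Y(y) = y*(y + y² + 6/y) (Y(y) = (6/y + (y + y²))*y = (y + y² + 6/y)*y = y*(y + y² + 6/y))
j = 7178/32083 (j = -7178/(-32083) = -7178*(-1/32083) = 7178/32083 ≈ 0.22373)
√(Y(36 - 1*6) + j) = √((6 + (36 - 1*6)² + (36 - 1*6)³) + 7178/32083) = √((6 + (36 - 6)² + (36 - 6)³) + 7178/32083) = √((6 + 30² + 30³) + 7178/32083) = √((6 + 900 + 27000) + 7178/32083) = √(27906 + 7178/32083) = √(895315376/32083) = 4*√1795275200513/32083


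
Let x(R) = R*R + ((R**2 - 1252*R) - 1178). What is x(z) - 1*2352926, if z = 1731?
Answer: 1471406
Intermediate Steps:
x(R) = -1178 - 1252*R + 2*R**2 (x(R) = R**2 + (-1178 + R**2 - 1252*R) = -1178 - 1252*R + 2*R**2)
x(z) - 1*2352926 = (-1178 - 1252*1731 + 2*1731**2) - 1*2352926 = (-1178 - 2167212 + 2*2996361) - 2352926 = (-1178 - 2167212 + 5992722) - 2352926 = 3824332 - 2352926 = 1471406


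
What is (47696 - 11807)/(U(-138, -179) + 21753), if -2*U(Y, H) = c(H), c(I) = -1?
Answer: 71778/43507 ≈ 1.6498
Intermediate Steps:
U(Y, H) = ½ (U(Y, H) = -½*(-1) = ½)
(47696 - 11807)/(U(-138, -179) + 21753) = (47696 - 11807)/(½ + 21753) = 35889/(43507/2) = 35889*(2/43507) = 71778/43507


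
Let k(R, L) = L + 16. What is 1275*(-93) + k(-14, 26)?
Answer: -118533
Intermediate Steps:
k(R, L) = 16 + L
1275*(-93) + k(-14, 26) = 1275*(-93) + (16 + 26) = -118575 + 42 = -118533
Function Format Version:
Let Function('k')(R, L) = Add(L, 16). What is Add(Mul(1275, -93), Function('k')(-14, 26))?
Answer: -118533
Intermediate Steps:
Function('k')(R, L) = Add(16, L)
Add(Mul(1275, -93), Function('k')(-14, 26)) = Add(Mul(1275, -93), Add(16, 26)) = Add(-118575, 42) = -118533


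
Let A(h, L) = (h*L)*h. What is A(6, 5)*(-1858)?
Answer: -334440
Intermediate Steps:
A(h, L) = L*h² (A(h, L) = (L*h)*h = L*h²)
A(6, 5)*(-1858) = (5*6²)*(-1858) = (5*36)*(-1858) = 180*(-1858) = -334440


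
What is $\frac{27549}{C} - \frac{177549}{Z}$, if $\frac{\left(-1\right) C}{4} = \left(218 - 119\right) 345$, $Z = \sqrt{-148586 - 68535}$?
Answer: $- \frac{3061}{15180} + \frac{177549 i \sqrt{217121}}{217121} \approx -0.20165 + 381.04 i$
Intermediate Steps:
$Z = i \sqrt{217121}$ ($Z = \sqrt{-217121} = i \sqrt{217121} \approx 465.96 i$)
$C = -136620$ ($C = - 4 \left(218 - 119\right) 345 = - 4 \cdot 99 \cdot 345 = \left(-4\right) 34155 = -136620$)
$\frac{27549}{C} - \frac{177549}{Z} = \frac{27549}{-136620} - \frac{177549}{i \sqrt{217121}} = 27549 \left(- \frac{1}{136620}\right) - 177549 \left(- \frac{i \sqrt{217121}}{217121}\right) = - \frac{3061}{15180} + \frac{177549 i \sqrt{217121}}{217121}$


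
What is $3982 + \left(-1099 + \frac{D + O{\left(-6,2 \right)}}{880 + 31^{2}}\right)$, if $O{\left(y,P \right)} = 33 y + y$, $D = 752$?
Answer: $\frac{5308151}{1841} \approx 2883.3$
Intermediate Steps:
$O{\left(y,P \right)} = 34 y$
$3982 + \left(-1099 + \frac{D + O{\left(-6,2 \right)}}{880 + 31^{2}}\right) = 3982 - \left(1099 - \frac{752 + 34 \left(-6\right)}{880 + 31^{2}}\right) = 3982 - \left(1099 - \frac{752 - 204}{880 + 961}\right) = 3982 - \left(1099 - \frac{548}{1841}\right) = 3982 + \left(-1099 + 548 \cdot \frac{1}{1841}\right) = 3982 + \left(-1099 + \frac{548}{1841}\right) = 3982 - \frac{2022711}{1841} = \frac{5308151}{1841}$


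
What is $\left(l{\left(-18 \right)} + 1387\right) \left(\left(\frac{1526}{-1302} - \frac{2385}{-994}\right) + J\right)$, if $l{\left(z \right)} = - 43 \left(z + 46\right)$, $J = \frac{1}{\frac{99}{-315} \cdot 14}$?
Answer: $\frac{31016792}{169477} \approx 183.01$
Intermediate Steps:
$J = - \frac{5}{22}$ ($J = \frac{1}{99 \left(- \frac{1}{315}\right) 14} = \frac{1}{\left(- \frac{11}{35}\right) 14} = \frac{1}{- \frac{22}{5}} = - \frac{5}{22} \approx -0.22727$)
$l{\left(z \right)} = -1978 - 43 z$ ($l{\left(z \right)} = - 43 \left(46 + z\right) = -1978 - 43 z$)
$\left(l{\left(-18 \right)} + 1387\right) \left(\left(\frac{1526}{-1302} - \frac{2385}{-994}\right) + J\right) = \left(\left(-1978 - -774\right) + 1387\right) \left(\left(\frac{1526}{-1302} - \frac{2385}{-994}\right) - \frac{5}{22}\right) = \left(\left(-1978 + 774\right) + 1387\right) \left(\left(1526 \left(- \frac{1}{1302}\right) - - \frac{2385}{994}\right) - \frac{5}{22}\right) = \left(-1204 + 1387\right) \left(\left(- \frac{109}{93} + \frac{2385}{994}\right) - \frac{5}{22}\right) = 183 \left(\frac{113459}{92442} - \frac{5}{22}\right) = 183 \cdot \frac{508472}{508431} = \frac{31016792}{169477}$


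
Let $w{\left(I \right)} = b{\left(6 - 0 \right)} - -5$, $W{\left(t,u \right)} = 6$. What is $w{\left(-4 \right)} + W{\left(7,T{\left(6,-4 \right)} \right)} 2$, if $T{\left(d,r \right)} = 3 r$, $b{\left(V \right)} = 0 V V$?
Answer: $17$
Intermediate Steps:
$b{\left(V \right)} = 0$ ($b{\left(V \right)} = 0 V = 0$)
$w{\left(I \right)} = 5$ ($w{\left(I \right)} = 0 - -5 = 0 + 5 = 5$)
$w{\left(-4 \right)} + W{\left(7,T{\left(6,-4 \right)} \right)} 2 = 5 + 6 \cdot 2 = 5 + 12 = 17$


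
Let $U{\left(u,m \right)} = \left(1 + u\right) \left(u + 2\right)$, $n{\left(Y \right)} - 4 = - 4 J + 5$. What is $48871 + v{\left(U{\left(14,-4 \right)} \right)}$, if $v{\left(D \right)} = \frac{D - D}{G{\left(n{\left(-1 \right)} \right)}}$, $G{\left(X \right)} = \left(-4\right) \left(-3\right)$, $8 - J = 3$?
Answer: $48871$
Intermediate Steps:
$J = 5$ ($J = 8 - 3 = 5$)
$n{\left(Y \right)} = -11$ ($n{\left(Y \right)} = 4 + \left(\left(-4\right) 5 + 5\right) = 4 + \left(-20 + 5\right) = 4 - 15 = -11$)
$G{\left(X \right)} = 12$
$U{\left(u,m \right)} = \left(1 + u\right) \left(2 + u\right)$
$v{\left(D \right)} = 0$ ($v{\left(D \right)} = \frac{D - D}{12} = 0 \cdot \frac{1}{12} = 0$)
$48871 + v{\left(U{\left(14,-4 \right)} \right)} = 48871 + 0 = 48871$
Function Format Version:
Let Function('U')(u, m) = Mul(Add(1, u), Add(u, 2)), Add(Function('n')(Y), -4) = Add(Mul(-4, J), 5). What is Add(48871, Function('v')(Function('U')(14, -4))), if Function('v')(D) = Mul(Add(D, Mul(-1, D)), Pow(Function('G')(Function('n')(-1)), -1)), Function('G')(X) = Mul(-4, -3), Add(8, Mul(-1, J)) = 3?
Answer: 48871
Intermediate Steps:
J = 5 (J = Add(8, Mul(-1, 3)) = Add(8, -3) = 5)
Function('n')(Y) = -11 (Function('n')(Y) = Add(4, Add(Mul(-4, 5), 5)) = Add(4, Add(-20, 5)) = Add(4, -15) = -11)
Function('G')(X) = 12
Function('U')(u, m) = Mul(Add(1, u), Add(2, u))
Function('v')(D) = 0 (Function('v')(D) = Mul(Add(D, Mul(-1, D)), Pow(12, -1)) = Mul(0, Rational(1, 12)) = 0)
Add(48871, Function('v')(Function('U')(14, -4))) = Add(48871, 0) = 48871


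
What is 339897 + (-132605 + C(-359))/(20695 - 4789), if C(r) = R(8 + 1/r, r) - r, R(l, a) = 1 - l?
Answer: 970425362506/2855127 ≈ 3.3989e+5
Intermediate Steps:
C(r) = -7 - r - 1/r (C(r) = (1 - (8 + 1/r)) - r = (1 + (-8 - 1/r)) - r = (-7 - 1/r) - r = -7 - r - 1/r)
339897 + (-132605 + C(-359))/(20695 - 4789) = 339897 + (-132605 + (-7 - 1*(-359) - 1/(-359)))/(20695 - 4789) = 339897 + (-132605 + (-7 + 359 - 1*(-1/359)))/15906 = 339897 + (-132605 + (-7 + 359 + 1/359))*(1/15906) = 339897 + (-132605 + 126369/359)*(1/15906) = 339897 - 47478826/359*1/15906 = 339897 - 23739413/2855127 = 970425362506/2855127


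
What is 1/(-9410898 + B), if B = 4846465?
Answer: -1/4564433 ≈ -2.1909e-7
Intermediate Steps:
1/(-9410898 + B) = 1/(-9410898 + 4846465) = 1/(-4564433) = -1/4564433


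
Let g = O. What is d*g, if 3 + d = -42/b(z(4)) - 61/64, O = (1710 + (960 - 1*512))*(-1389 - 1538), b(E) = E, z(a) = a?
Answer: 2921365525/32 ≈ 9.1293e+7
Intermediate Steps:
O = -6316466 (O = (1710 + (960 - 512))*(-2927) = (1710 + 448)*(-2927) = 2158*(-2927) = -6316466)
g = -6316466
d = -925/64 (d = -3 + (-42/4 - 61/64) = -3 + (-42*1/4 - 61*1/64) = -3 + (-21/2 - 61/64) = -3 - 733/64 = -925/64 ≈ -14.453)
d*g = -925/64*(-6316466) = 2921365525/32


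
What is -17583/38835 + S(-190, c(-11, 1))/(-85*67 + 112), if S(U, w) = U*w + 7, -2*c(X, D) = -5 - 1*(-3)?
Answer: -10117676/24090645 ≈ -0.41998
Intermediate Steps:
c(X, D) = 1 (c(X, D) = -(-5 - 1*(-3))/2 = -(-5 + 3)/2 = -½*(-2) = 1)
S(U, w) = 7 + U*w
-17583/38835 + S(-190, c(-11, 1))/(-85*67 + 112) = -17583/38835 + (7 - 190*1)/(-85*67 + 112) = -17583*1/38835 + (7 - 190)/(-5695 + 112) = -5861/12945 - 183/(-5583) = -5861/12945 - 183*(-1/5583) = -5861/12945 + 61/1861 = -10117676/24090645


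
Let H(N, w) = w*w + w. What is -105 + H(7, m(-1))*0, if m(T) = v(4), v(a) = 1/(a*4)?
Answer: -105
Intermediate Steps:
v(a) = 1/(4*a) (v(a) = (¼)/a = 1/(4*a))
m(T) = 1/16 (m(T) = (¼)/4 = (¼)*(¼) = 1/16)
H(N, w) = w + w² (H(N, w) = w² + w = w + w²)
-105 + H(7, m(-1))*0 = -105 + ((1 + 1/16)/16)*0 = -105 + ((1/16)*(17/16))*0 = -105 + (17/256)*0 = -105 + 0 = -105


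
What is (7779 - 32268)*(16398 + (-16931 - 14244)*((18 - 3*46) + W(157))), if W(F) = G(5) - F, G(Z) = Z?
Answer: -208058495022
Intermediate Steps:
W(F) = 5 - F
(7779 - 32268)*(16398 + (-16931 - 14244)*((18 - 3*46) + W(157))) = (7779 - 32268)*(16398 + (-16931 - 14244)*((18 - 3*46) + (5 - 1*157))) = -24489*(16398 - 31175*((18 - 138) + (5 - 157))) = -24489*(16398 - 31175*(-120 - 152)) = -24489*(16398 - 31175*(-272)) = -24489*(16398 + 8479600) = -24489*8495998 = -208058495022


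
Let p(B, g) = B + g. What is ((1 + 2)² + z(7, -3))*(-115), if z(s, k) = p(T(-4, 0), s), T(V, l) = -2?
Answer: -1610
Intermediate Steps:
z(s, k) = -2 + s
((1 + 2)² + z(7, -3))*(-115) = ((1 + 2)² + (-2 + 7))*(-115) = (3² + 5)*(-115) = (9 + 5)*(-115) = 14*(-115) = -1610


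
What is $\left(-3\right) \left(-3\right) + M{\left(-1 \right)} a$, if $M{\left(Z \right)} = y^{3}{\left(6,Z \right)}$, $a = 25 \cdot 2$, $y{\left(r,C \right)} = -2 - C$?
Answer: $-41$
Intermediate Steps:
$a = 50$
$M{\left(Z \right)} = \left(-2 - Z\right)^{3}$
$\left(-3\right) \left(-3\right) + M{\left(-1 \right)} a = \left(-3\right) \left(-3\right) + - \left(2 - 1\right)^{3} \cdot 50 = 9 + - 1^{3} \cdot 50 = 9 + \left(-1\right) 1 \cdot 50 = 9 - 50 = -41$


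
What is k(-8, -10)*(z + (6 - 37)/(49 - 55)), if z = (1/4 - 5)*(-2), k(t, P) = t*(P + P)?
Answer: 7040/3 ≈ 2346.7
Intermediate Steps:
k(t, P) = 2*P*t (k(t, P) = t*(2*P) = 2*P*t)
z = 19/2 (z = (1*(¼) - 5)*(-2) = (¼ - 5)*(-2) = -19/4*(-2) = 19/2 ≈ 9.5000)
k(-8, -10)*(z + (6 - 37)/(49 - 55)) = (2*(-10)*(-8))*(19/2 + (6 - 37)/(49 - 55)) = 160*(19/2 - 31/(-6)) = 160*(19/2 - 31*(-⅙)) = 160*(19/2 + 31/6) = 160*(44/3) = 7040/3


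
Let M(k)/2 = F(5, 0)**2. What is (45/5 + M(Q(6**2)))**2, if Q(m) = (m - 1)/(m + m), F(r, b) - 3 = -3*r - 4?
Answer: 271441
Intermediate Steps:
F(r, b) = -1 - 3*r (F(r, b) = 3 + (-3*r - 4) = 3 + (-4 - 3*r) = -1 - 3*r)
Q(m) = (-1 + m)/(2*m) (Q(m) = (-1 + m)/((2*m)) = (-1 + m)*(1/(2*m)) = (-1 + m)/(2*m))
M(k) = 512 (M(k) = 2*(-1 - 3*5)**2 = 2*(-1 - 15)**2 = 2*(-16)**2 = 2*256 = 512)
(45/5 + M(Q(6**2)))**2 = (45/5 + 512)**2 = (45*(1/5) + 512)**2 = (9 + 512)**2 = 521**2 = 271441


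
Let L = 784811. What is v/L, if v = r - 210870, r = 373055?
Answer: 162185/784811 ≈ 0.20665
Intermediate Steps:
v = 162185 (v = 373055 - 210870 = 162185)
v/L = 162185/784811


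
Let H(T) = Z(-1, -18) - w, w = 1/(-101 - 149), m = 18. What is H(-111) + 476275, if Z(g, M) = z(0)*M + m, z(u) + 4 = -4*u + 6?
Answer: 119064251/250 ≈ 4.7626e+5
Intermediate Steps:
z(u) = 2 - 4*u (z(u) = -4 + (-4*u + 6) = -4 + (6 - 4*u) = 2 - 4*u)
Z(g, M) = 18 + 2*M (Z(g, M) = (2 - 4*0)*M + 18 = (2 + 0)*M + 18 = 2*M + 18 = 18 + 2*M)
w = -1/250 (w = 1/(-250) = -1/250 ≈ -0.0040000)
H(T) = -4499/250 (H(T) = (18 + 2*(-18)) - 1*(-1/250) = (18 - 36) + 1/250 = -18 + 1/250 = -4499/250)
H(-111) + 476275 = -4499/250 + 476275 = 119064251/250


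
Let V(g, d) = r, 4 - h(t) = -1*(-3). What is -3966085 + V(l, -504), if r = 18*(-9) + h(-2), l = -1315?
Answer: -3966246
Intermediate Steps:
h(t) = 1 (h(t) = 4 - (-1)*(-3) = 4 - 1*3 = 4 - 3 = 1)
r = -161 (r = 18*(-9) + 1 = -162 + 1 = -161)
V(g, d) = -161
-3966085 + V(l, -504) = -3966085 - 161 = -3966246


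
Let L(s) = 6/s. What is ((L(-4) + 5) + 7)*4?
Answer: 42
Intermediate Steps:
((L(-4) + 5) + 7)*4 = ((6/(-4) + 5) + 7)*4 = ((6*(-¼) + 5) + 7)*4 = ((-3/2 + 5) + 7)*4 = (7/2 + 7)*4 = (21/2)*4 = 42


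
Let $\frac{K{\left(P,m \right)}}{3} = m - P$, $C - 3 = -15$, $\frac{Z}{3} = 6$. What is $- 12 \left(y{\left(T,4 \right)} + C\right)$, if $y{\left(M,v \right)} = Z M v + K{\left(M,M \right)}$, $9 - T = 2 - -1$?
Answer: $-5040$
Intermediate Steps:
$Z = 18$ ($Z = 3 \cdot 6 = 18$)
$C = -12$ ($C = 3 - 15 = -12$)
$K{\left(P,m \right)} = - 3 P + 3 m$ ($K{\left(P,m \right)} = 3 \left(m - P\right) = - 3 P + 3 m$)
$T = 6$ ($T = 9 - \left(2 - -1\right) = 9 - \left(2 + 1\right) = 9 - 3 = 6$)
$y{\left(M,v \right)} = 18 M v$ ($y{\left(M,v \right)} = 18 M v + \left(- 3 M + 3 M\right) = 18 M v + 0 = 18 M v$)
$- 12 \left(y{\left(T,4 \right)} + C\right) = - 12 \left(18 \cdot 6 \cdot 4 - 12\right) = - 12 \left(432 - 12\right) = \left(-12\right) 420 = -5040$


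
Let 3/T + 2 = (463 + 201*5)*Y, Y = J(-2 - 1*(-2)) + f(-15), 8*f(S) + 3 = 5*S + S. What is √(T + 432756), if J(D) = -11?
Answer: √1909785879140730/66431 ≈ 657.84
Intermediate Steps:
f(S) = -3/8 + 3*S/4 (f(S) = -3/8 + (5*S + S)/8 = -3/8 + (6*S)/8 = -3/8 + 3*S/4)
Y = -181/8 (Y = -11 + (-3/8 + (¾)*(-15)) = -11 + (-3/8 - 45/4) = -11 - 93/8 = -181/8 ≈ -22.625)
T = -6/66431 (T = 3/(-2 + (463 + 201*5)*(-181/8)) = 3/(-2 + (463 + 1005)*(-181/8)) = 3/(-2 + 1468*(-181/8)) = 3/(-2 - 66427/2) = 3/(-66431/2) = 3*(-2/66431) = -6/66431 ≈ -9.0319e-5)
√(T + 432756) = √(-6/66431 + 432756) = √(28748413830/66431) = √1909785879140730/66431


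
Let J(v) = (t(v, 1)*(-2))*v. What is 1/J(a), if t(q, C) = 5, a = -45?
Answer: 1/450 ≈ 0.0022222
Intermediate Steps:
J(v) = -10*v (J(v) = (5*(-2))*v = -10*v)
1/J(a) = 1/(-10*(-45)) = 1/450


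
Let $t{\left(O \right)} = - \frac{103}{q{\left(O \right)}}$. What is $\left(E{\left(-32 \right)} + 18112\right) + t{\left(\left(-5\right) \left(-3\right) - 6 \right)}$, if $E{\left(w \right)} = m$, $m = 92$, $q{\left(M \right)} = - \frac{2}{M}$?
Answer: $\frac{37335}{2} \approx 18668.0$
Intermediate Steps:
$E{\left(w \right)} = 92$
$t{\left(O \right)} = \frac{103 O}{2}$ ($t{\left(O \right)} = - \frac{103}{\left(-2\right) \frac{1}{O}} = - 103 \left(- \frac{O}{2}\right) = \frac{103 O}{2}$)
$\left(E{\left(-32 \right)} + 18112\right) + t{\left(\left(-5\right) \left(-3\right) - 6 \right)} = \left(92 + 18112\right) + \frac{103 \left(\left(-5\right) \left(-3\right) - 6\right)}{2} = 18204 + \frac{103 \left(15 - 6\right)}{2} = 18204 + \frac{103}{2} \cdot 9 = 18204 + \frac{927}{2} = \frac{37335}{2}$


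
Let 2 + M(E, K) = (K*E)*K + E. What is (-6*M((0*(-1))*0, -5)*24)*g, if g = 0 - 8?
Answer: -2304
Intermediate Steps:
M(E, K) = -2 + E + E*K² (M(E, K) = -2 + ((K*E)*K + E) = -2 + ((E*K)*K + E) = -2 + (E*K² + E) = -2 + (E + E*K²) = -2 + E + E*K²)
g = -8
(-6*M((0*(-1))*0, -5)*24)*g = (-6*(-2 + (0*(-1))*0 + ((0*(-1))*0)*(-5)²)*24)*(-8) = (-6*(-2 + 0*0 + (0*0)*25)*24)*(-8) = (-6*(-2 + 0 + 0*25)*24)*(-8) = (-6*(-2 + 0 + 0)*24)*(-8) = (-6*(-2)*24)*(-8) = (12*24)*(-8) = 288*(-8) = -2304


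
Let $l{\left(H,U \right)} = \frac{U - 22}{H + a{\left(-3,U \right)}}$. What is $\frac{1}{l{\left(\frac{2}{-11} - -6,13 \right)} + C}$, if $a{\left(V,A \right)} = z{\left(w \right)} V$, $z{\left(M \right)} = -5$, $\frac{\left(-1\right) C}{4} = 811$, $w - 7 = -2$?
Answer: $- \frac{229}{742975} \approx -0.00030822$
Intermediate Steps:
$w = 5$ ($w = 7 - 2 = 5$)
$C = -3244$ ($C = \left(-4\right) 811 = -3244$)
$a{\left(V,A \right)} = - 5 V$
$l{\left(H,U \right)} = \frac{-22 + U}{15 + H}$ ($l{\left(H,U \right)} = \frac{U - 22}{H - -15} = \frac{-22 + U}{H + 15} = \frac{-22 + U}{15 + H}$)
$\frac{1}{l{\left(\frac{2}{-11} - -6,13 \right)} + C} = \frac{1}{\frac{-22 + 13}{15 + \left(\frac{2}{-11} - -6\right)} - 3244} = \frac{1}{\frac{1}{15 + \left(2 \left(- \frac{1}{11}\right) + 6\right)} \left(-9\right) - 3244} = \frac{1}{\frac{1}{15 + \left(- \frac{2}{11} + 6\right)} \left(-9\right) - 3244} = \frac{1}{\frac{1}{15 + \frac{64}{11}} \left(-9\right) - 3244} = \frac{1}{\frac{1}{\frac{229}{11}} \left(-9\right) - 3244} = \frac{1}{\frac{11}{229} \left(-9\right) - 3244} = \frac{1}{- \frac{99}{229} - 3244} = \frac{1}{- \frac{742975}{229}} = - \frac{229}{742975}$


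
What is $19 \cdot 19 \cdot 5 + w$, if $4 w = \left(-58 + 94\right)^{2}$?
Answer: $2129$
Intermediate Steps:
$w = 324$ ($w = \frac{\left(-58 + 94\right)^{2}}{4} = \frac{36^{2}}{4} = \frac{1}{4} \cdot 1296 = 324$)
$19 \cdot 19 \cdot 5 + w = 19 \cdot 19 \cdot 5 + 324 = 361 \cdot 5 + 324 = 1805 + 324 = 2129$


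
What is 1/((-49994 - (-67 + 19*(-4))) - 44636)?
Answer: -1/94487 ≈ -1.0583e-5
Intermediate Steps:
1/((-49994 - (-67 + 19*(-4))) - 44636) = 1/((-49994 - (-67 - 76)) - 44636) = 1/((-49994 - 1*(-143)) - 44636) = 1/((-49994 + 143) - 44636) = 1/(-49851 - 44636) = 1/(-94487) = -1/94487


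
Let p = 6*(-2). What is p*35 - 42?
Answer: -462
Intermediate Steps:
p = -12
p*35 - 42 = -12*35 - 42 = -420 - 42 = -462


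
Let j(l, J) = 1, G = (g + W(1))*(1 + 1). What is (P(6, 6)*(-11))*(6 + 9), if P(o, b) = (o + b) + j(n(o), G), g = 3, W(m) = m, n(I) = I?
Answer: -2145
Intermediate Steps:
G = 8 (G = (3 + 1)*(1 + 1) = 4*2 = 8)
P(o, b) = 1 + b + o (P(o, b) = (o + b) + 1 = (b + o) + 1 = 1 + b + o)
(P(6, 6)*(-11))*(6 + 9) = ((1 + 6 + 6)*(-11))*(6 + 9) = (13*(-11))*15 = -143*15 = -2145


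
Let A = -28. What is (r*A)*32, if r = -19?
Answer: 17024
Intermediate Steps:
(r*A)*32 = -19*(-28)*32 = 532*32 = 17024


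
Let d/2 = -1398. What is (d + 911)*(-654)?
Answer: 1232790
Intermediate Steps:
d = -2796 (d = 2*(-1398) = -2796)
(d + 911)*(-654) = (-2796 + 911)*(-654) = -1885*(-654) = 1232790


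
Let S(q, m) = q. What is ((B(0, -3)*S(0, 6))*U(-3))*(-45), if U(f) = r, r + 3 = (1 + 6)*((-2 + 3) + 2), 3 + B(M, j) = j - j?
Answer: 0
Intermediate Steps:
B(M, j) = -3 (B(M, j) = -3 + (j - j) = -3 + 0 = -3)
r = 18 (r = -3 + (1 + 6)*((-2 + 3) + 2) = -3 + 7*(1 + 2) = -3 + 7*3 = -3 + 21 = 18)
U(f) = 18
((B(0, -3)*S(0, 6))*U(-3))*(-45) = (-3*0*18)*(-45) = (0*18)*(-45) = 0*(-45) = 0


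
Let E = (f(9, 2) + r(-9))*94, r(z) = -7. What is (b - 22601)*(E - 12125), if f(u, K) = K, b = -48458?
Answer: 894988105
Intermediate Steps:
E = -470 (E = (2 - 7)*94 = -5*94 = -470)
(b - 22601)*(E - 12125) = (-48458 - 22601)*(-470 - 12125) = -71059*(-12595) = 894988105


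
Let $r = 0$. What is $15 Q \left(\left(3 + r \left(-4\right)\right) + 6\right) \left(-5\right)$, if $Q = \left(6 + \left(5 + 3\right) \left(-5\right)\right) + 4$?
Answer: $20250$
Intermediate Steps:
$Q = -30$ ($Q = \left(6 + 8 \left(-5\right)\right) + 4 = \left(6 - 40\right) + 4 = -34 + 4 = -30$)
$15 Q \left(\left(3 + r \left(-4\right)\right) + 6\right) \left(-5\right) = 15 \left(- 30 \left(\left(3 + 0 \left(-4\right)\right) + 6\right)\right) \left(-5\right) = 15 \left(- 30 \left(\left(3 + 0\right) + 6\right)\right) \left(-5\right) = 15 \left(- 30 \left(3 + 6\right)\right) \left(-5\right) = 15 \left(\left(-30\right) 9\right) \left(-5\right) = 15 \left(-270\right) \left(-5\right) = \left(-4050\right) \left(-5\right) = 20250$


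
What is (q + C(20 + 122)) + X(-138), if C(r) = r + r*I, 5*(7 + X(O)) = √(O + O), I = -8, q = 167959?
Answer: 166958 + 2*I*√69/5 ≈ 1.6696e+5 + 3.3227*I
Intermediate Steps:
X(O) = -7 + √2*√O/5 (X(O) = -7 + √(O + O)/5 = -7 + √(2*O)/5 = -7 + (√2*√O)/5 = -7 + √2*√O/5)
C(r) = -7*r (C(r) = r + r*(-8) = r - 8*r = -7*r)
(q + C(20 + 122)) + X(-138) = (167959 - 7*(20 + 122)) + (-7 + √2*√(-138)/5) = (167959 - 7*142) + (-7 + √2*(I*√138)/5) = (167959 - 994) + (-7 + 2*I*√69/5) = 166965 + (-7 + 2*I*√69/5) = 166958 + 2*I*√69/5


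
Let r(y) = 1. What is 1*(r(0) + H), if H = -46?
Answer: -45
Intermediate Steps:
1*(r(0) + H) = 1*(1 - 46) = 1*(-45) = -45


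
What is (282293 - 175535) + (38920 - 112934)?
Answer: 32744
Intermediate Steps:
(282293 - 175535) + (38920 - 112934) = 106758 - 74014 = 32744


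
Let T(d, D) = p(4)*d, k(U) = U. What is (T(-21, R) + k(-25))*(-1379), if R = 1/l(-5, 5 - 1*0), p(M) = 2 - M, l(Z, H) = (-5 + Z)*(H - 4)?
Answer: -23443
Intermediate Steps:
l(Z, H) = (-5 + Z)*(-4 + H)
R = -⅒ (R = 1/(20 - 5*(5 - 1*0) - 4*(-5) + (5 - 1*0)*(-5)) = 1/(20 - 5*(5 + 0) + 20 + (5 + 0)*(-5)) = 1/(20 - 5*5 + 20 + 5*(-5)) = 1/(20 - 25 + 20 - 25) = 1/(-10) = -⅒ ≈ -0.10000)
T(d, D) = -2*d (T(d, D) = (2 - 1*4)*d = (2 - 4)*d = -2*d)
(T(-21, R) + k(-25))*(-1379) = (-2*(-21) - 25)*(-1379) = (42 - 25)*(-1379) = 17*(-1379) = -23443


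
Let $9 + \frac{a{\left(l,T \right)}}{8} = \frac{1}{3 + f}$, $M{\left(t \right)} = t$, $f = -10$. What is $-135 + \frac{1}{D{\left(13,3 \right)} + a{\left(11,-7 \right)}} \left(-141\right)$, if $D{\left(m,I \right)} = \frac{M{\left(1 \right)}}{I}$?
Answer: $- \frac{203454}{1529} \approx -133.06$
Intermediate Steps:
$D{\left(m,I \right)} = \frac{1}{I}$ ($D{\left(m,I \right)} = 1 \frac{1}{I} = \frac{1}{I}$)
$a{\left(l,T \right)} = - \frac{512}{7}$ ($a{\left(l,T \right)} = -72 + \frac{8}{3 - 10} = -72 + \frac{8}{-7} = -72 + 8 \left(- \frac{1}{7}\right) = -72 - \frac{8}{7} = - \frac{512}{7}$)
$-135 + \frac{1}{D{\left(13,3 \right)} + a{\left(11,-7 \right)}} \left(-141\right) = -135 + \frac{1}{\frac{1}{3} - \frac{512}{7}} \left(-141\right) = -135 + \frac{1}{- \frac{1529}{21}} \left(-141\right) = -135 - - \frac{2961}{1529} = -135 + \frac{2961}{1529} = - \frac{203454}{1529}$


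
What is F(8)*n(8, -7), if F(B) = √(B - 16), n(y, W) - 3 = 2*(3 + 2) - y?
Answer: 10*I*√2 ≈ 14.142*I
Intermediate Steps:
n(y, W) = 13 - y (n(y, W) = 3 + (2*(3 + 2) - y) = 3 + (2*5 - y) = 3 + (10 - y) = 13 - y)
F(B) = √(-16 + B)
F(8)*n(8, -7) = √(-16 + 8)*(13 - 1*8) = √(-8)*(13 - 8) = (2*I*√2)*5 = 10*I*√2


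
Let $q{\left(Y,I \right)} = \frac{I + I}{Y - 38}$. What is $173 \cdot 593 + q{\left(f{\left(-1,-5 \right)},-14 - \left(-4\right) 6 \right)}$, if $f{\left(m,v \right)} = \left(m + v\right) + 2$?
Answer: $\frac{2154359}{21} \approx 1.0259 \cdot 10^{5}$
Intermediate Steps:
$f{\left(m,v \right)} = 2 + m + v$
$q{\left(Y,I \right)} = \frac{2 I}{-38 + Y}$
$173 \cdot 593 + q{\left(f{\left(-1,-5 \right)},-14 - \left(-4\right) 6 \right)} = 173 \cdot 593 + \frac{2 \left(-14 - \left(-4\right) 6\right)}{-38 - 4} = 102589 + \frac{2 \left(-14 - -24\right)}{-38 - 4} = 102589 + \frac{2 \left(-14 + 24\right)}{-42} = 102589 + 2 \cdot 10 \left(- \frac{1}{42}\right) = 102589 - \frac{10}{21} = \frac{2154359}{21}$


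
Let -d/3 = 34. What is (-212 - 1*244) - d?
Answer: -354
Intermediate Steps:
d = -102 (d = -3*34 = -102)
(-212 - 1*244) - d = (-212 - 1*244) - 1*(-102) = (-212 - 244) + 102 = -456 + 102 = -354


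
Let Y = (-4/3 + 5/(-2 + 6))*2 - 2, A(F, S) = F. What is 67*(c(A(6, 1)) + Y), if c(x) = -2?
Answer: -1675/6 ≈ -279.17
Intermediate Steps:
Y = -13/6 (Y = (-4*⅓ + 5/4)*2 - 2 = (-4/3 + 5*(¼))*2 - 2 = (-4/3 + 5/4)*2 - 2 = -1/12*2 - 2 = -⅙ - 2 = -13/6 ≈ -2.1667)
67*(c(A(6, 1)) + Y) = 67*(-2 - 13/6) = 67*(-25/6) = -1675/6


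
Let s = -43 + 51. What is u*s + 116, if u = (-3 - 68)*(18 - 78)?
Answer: 34196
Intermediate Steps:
s = 8
u = 4260 (u = -71*(-60) = 4260)
u*s + 116 = 4260*8 + 116 = 34080 + 116 = 34196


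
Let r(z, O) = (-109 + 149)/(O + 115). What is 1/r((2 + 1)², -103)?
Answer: 3/10 ≈ 0.30000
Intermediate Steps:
r(z, O) = 40/(115 + O)
1/r((2 + 1)², -103) = 1/(40/(115 - 103)) = 1/(40/12) = 1/(40*(1/12)) = 1/(10/3) = 3/10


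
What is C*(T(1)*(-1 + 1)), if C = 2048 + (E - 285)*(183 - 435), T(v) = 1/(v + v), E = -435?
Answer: 0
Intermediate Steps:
T(v) = 1/(2*v)
C = 183488 (C = 2048 + (-435 - 285)*(183 - 435) = 2048 - 720*(-252) = 2048 + 181440 = 183488)
C*(T(1)*(-1 + 1)) = 183488*(((½)/1)*(-1 + 1)) = 183488*(((½)*1)*0) = 183488*((½)*0) = 183488*0 = 0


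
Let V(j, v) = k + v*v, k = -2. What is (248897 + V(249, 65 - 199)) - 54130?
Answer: 212721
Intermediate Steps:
V(j, v) = -2 + v**2 (V(j, v) = -2 + v*v = -2 + v**2)
(248897 + V(249, 65 - 199)) - 54130 = (248897 + (-2 + (65 - 199)**2)) - 54130 = (248897 + (-2 + (-134)**2)) - 54130 = (248897 + (-2 + 17956)) - 54130 = (248897 + 17954) - 54130 = 266851 - 54130 = 212721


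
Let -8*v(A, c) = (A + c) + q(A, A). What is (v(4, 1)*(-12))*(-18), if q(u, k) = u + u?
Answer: -351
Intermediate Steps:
q(u, k) = 2*u
v(A, c) = -3*A/8 - c/8 (v(A, c) = -((A + c) + 2*A)/8 = -(c + 3*A)/8 = -3*A/8 - c/8)
(v(4, 1)*(-12))*(-18) = ((-3/8*4 - ⅛*1)*(-12))*(-18) = ((-3/2 - ⅛)*(-12))*(-18) = -13/8*(-12)*(-18) = (39/2)*(-18) = -351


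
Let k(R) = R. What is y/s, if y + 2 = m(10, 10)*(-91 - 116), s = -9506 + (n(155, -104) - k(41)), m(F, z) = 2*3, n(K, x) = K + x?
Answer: 311/2374 ≈ 0.13100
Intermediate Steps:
m(F, z) = 6
s = -9496 (s = -9506 + ((155 - 104) - 1*41) = -9506 + (51 - 41) = -9506 + 10 = -9496)
y = -1244 (y = -2 + 6*(-91 - 116) = -2 + 6*(-207) = -2 - 1242 = -1244)
y/s = -1244/(-9496) = -1244*(-1/9496) = 311/2374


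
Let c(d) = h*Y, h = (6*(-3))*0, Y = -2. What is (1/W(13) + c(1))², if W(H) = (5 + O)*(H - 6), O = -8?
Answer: 1/441 ≈ 0.0022676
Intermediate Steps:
h = 0 (h = -18*0 = 0)
W(H) = 18 - 3*H (W(H) = (5 - 8)*(H - 6) = -3*(-6 + H) = 18 - 3*H)
c(d) = 0 (c(d) = 0*(-2) = 0)
(1/W(13) + c(1))² = (1/(18 - 3*13) + 0)² = (1/(18 - 39) + 0)² = (1/(-21) + 0)² = (-1/21 + 0)² = (-1/21)² = 1/441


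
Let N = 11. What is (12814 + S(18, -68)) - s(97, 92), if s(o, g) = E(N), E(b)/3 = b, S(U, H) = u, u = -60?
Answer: 12721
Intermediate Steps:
S(U, H) = -60
E(b) = 3*b
s(o, g) = 33 (s(o, g) = 3*11 = 33)
(12814 + S(18, -68)) - s(97, 92) = (12814 - 60) - 1*33 = 12754 - 33 = 12721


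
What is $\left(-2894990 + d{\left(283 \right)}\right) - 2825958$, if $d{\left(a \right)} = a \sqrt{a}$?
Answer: $-5720948 + 283 \sqrt{283} \approx -5.7162 \cdot 10^{6}$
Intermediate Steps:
$d{\left(a \right)} = a^{\frac{3}{2}}$
$\left(-2894990 + d{\left(283 \right)}\right) - 2825958 = \left(-2894990 + 283^{\frac{3}{2}}\right) - 2825958 = \left(-2894990 + 283 \sqrt{283}\right) - 2825958 = -5720948 + 283 \sqrt{283}$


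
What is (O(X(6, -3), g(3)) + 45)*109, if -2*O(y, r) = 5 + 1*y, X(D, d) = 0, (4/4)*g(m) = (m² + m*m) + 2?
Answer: 9265/2 ≈ 4632.5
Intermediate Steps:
g(m) = 2 + 2*m² (g(m) = (m² + m*m) + 2 = (m² + m²) + 2 = 2*m² + 2 = 2 + 2*m²)
O(y, r) = -5/2 - y/2 (O(y, r) = -(5 + 1*y)/2 = -(5 + y)/2 = -5/2 - y/2)
(O(X(6, -3), g(3)) + 45)*109 = ((-5/2 - ½*0) + 45)*109 = ((-5/2 + 0) + 45)*109 = (-5/2 + 45)*109 = (85/2)*109 = 9265/2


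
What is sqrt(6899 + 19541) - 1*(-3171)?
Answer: 3171 + 2*sqrt(6610) ≈ 3333.6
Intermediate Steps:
sqrt(6899 + 19541) - 1*(-3171) = sqrt(26440) + 3171 = 2*sqrt(6610) + 3171 = 3171 + 2*sqrt(6610)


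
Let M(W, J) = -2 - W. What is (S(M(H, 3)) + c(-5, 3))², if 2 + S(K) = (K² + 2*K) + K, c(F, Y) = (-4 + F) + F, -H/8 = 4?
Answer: 948676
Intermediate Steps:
H = -32 (H = -8*4 = -32)
c(F, Y) = -4 + 2*F
S(K) = -2 + K² + 3*K (S(K) = -2 + ((K² + 2*K) + K) = -2 + (K² + 3*K) = -2 + K² + 3*K)
(S(M(H, 3)) + c(-5, 3))² = ((-2 + (-2 - 1*(-32))² + 3*(-2 - 1*(-32))) + (-4 + 2*(-5)))² = ((-2 + (-2 + 32)² + 3*(-2 + 32)) + (-4 - 10))² = ((-2 + 30² + 3*30) - 14)² = ((-2 + 900 + 90) - 14)² = (988 - 14)² = 974² = 948676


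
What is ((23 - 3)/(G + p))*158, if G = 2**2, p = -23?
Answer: -3160/19 ≈ -166.32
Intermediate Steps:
G = 4
((23 - 3)/(G + p))*158 = ((23 - 3)/(4 - 23))*158 = (20/(-19))*158 = (20*(-1/19))*158 = -20/19*158 = -3160/19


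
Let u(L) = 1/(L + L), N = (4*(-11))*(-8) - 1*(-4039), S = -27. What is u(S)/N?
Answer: -1/237114 ≈ -4.2174e-6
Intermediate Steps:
N = 4391 (N = -44*(-8) + 4039 = 352 + 4039 = 4391)
u(L) = 1/(2*L)
u(S)/N = ((½)/(-27))/4391 = ((½)*(-1/27))*(1/4391) = -1/54*1/4391 = -1/237114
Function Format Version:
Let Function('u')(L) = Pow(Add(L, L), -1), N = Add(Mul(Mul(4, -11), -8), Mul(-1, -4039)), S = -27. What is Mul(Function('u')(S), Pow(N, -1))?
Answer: Rational(-1, 237114) ≈ -4.2174e-6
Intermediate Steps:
N = 4391 (N = Add(Mul(-44, -8), 4039) = Add(352, 4039) = 4391)
Function('u')(L) = Mul(Rational(1, 2), Pow(L, -1)) (Function('u')(L) = Pow(Mul(2, L), -1) = Mul(Rational(1, 2), Pow(L, -1)))
Mul(Function('u')(S), Pow(N, -1)) = Mul(Mul(Rational(1, 2), Pow(-27, -1)), Pow(4391, -1)) = Mul(Mul(Rational(1, 2), Rational(-1, 27)), Rational(1, 4391)) = Mul(Rational(-1, 54), Rational(1, 4391)) = Rational(-1, 237114)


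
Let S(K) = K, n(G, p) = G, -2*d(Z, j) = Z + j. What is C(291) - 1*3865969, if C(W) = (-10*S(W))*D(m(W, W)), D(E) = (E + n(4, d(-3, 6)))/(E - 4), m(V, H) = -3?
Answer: -27058873/7 ≈ -3.8656e+6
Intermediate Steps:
d(Z, j) = -Z/2 - j/2 (d(Z, j) = -(Z + j)/2 = -Z/2 - j/2)
D(E) = (4 + E)/(-4 + E) (D(E) = (E + 4)/(E - 4) = (4 + E)/(-4 + E))
C(W) = 10*W/7 (C(W) = (-10*W)*((4 - 3)/(-4 - 3)) = (-10*W)*(1/(-7)) = (-10*W)*(-⅐*1) = -10*W*(-⅐) = 10*W/7)
C(291) - 1*3865969 = (10/7)*291 - 1*3865969 = 2910/7 - 3865969 = -27058873/7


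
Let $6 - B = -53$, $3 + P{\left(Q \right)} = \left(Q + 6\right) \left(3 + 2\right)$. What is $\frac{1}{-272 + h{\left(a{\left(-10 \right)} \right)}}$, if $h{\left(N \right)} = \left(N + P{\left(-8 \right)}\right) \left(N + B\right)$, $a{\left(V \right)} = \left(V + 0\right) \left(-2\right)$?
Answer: $\frac{1}{281} \approx 0.0035587$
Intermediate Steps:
$P{\left(Q \right)} = 27 + 5 Q$ ($P{\left(Q \right)} = -3 + \left(Q + 6\right) \left(3 + 2\right) = -3 + \left(6 + Q\right) 5 = -3 + \left(30 + 5 Q\right) = 27 + 5 Q$)
$a{\left(V \right)} = - 2 V$ ($a{\left(V \right)} = V \left(-2\right) = - 2 V$)
$B = 59$ ($B = 6 - -53 = 6 + 53 = 59$)
$h{\left(N \right)} = \left(-13 + N\right) \left(59 + N\right)$ ($h{\left(N \right)} = \left(N + \left(27 + 5 \left(-8\right)\right)\right) \left(N + 59\right) = \left(N + \left(27 - 40\right)\right) \left(59 + N\right) = \left(N - 13\right) \left(59 + N\right) = \left(-13 + N\right) \left(59 + N\right)$)
$\frac{1}{-272 + h{\left(a{\left(-10 \right)} \right)}} = \frac{1}{-272 + \left(-767 + \left(\left(-2\right) \left(-10\right)\right)^{2} + 46 \left(\left(-2\right) \left(-10\right)\right)\right)} = \frac{1}{-272 + \left(-767 + 20^{2} + 46 \cdot 20\right)} = \frac{1}{-272 + \left(-767 + 400 + 920\right)} = \frac{1}{-272 + 553} = \frac{1}{281}$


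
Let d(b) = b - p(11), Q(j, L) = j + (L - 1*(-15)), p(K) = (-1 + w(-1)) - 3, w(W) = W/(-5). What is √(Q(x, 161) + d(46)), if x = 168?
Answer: √9845/5 ≈ 19.844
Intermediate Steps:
w(W) = -W/5 (w(W) = W*(-⅕) = -W/5)
p(K) = -19/5 (p(K) = (-1 - ⅕*(-1)) - 3 = (-1 + ⅕) - 3 = -⅘ - 3 = -19/5)
Q(j, L) = 15 + L + j (Q(j, L) = j + (L + 15) = j + (15 + L) = 15 + L + j)
d(b) = 19/5 + b (d(b) = b - 1*(-19/5) = b + 19/5 = 19/5 + b)
√(Q(x, 161) + d(46)) = √((15 + 161 + 168) + (19/5 + 46)) = √(344 + 249/5) = √(1969/5) = √9845/5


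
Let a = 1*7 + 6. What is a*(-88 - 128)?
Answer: -2808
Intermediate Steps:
a = 13 (a = 7 + 6 = 13)
a*(-88 - 128) = 13*(-88 - 128) = 13*(-216) = -2808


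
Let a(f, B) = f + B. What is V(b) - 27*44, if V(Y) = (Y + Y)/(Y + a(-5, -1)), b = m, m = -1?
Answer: -8314/7 ≈ -1187.7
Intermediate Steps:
b = -1
a(f, B) = B + f
V(Y) = 2*Y/(-6 + Y) (V(Y) = (Y + Y)/(Y + (-1 - 5)) = (2*Y)/(Y - 6) = (2*Y)/(-6 + Y) = 2*Y/(-6 + Y))
V(b) - 27*44 = 2*(-1)/(-6 - 1) - 27*44 = 2*(-1)/(-7) - 1188 = 2*(-1)*(-⅐) - 1188 = 2/7 - 1188 = -8314/7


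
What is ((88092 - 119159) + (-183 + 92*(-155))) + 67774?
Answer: 22264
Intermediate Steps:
((88092 - 119159) + (-183 + 92*(-155))) + 67774 = (-31067 + (-183 - 14260)) + 67774 = (-31067 - 14443) + 67774 = -45510 + 67774 = 22264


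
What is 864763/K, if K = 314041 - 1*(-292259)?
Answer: 864763/606300 ≈ 1.4263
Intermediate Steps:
K = 606300 (K = 314041 + 292259 = 606300)
864763/K = 864763/606300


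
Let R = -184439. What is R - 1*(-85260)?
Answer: -99179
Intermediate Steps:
R - 1*(-85260) = -184439 - 1*(-85260) = -184439 + 85260 = -99179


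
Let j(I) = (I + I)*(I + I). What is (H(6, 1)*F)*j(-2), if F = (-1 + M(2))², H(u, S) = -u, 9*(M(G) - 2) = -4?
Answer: -800/27 ≈ -29.630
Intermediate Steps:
M(G) = 14/9 (M(G) = 2 + (⅑)*(-4) = 2 - 4/9 = 14/9)
F = 25/81 (F = (-1 + 14/9)² = (5/9)² = 25/81 ≈ 0.30864)
j(I) = 4*I² (j(I) = (2*I)*(2*I) = 4*I²)
(H(6, 1)*F)*j(-2) = (-1*6*(25/81))*(4*(-2)²) = (-6*25/81)*(4*4) = -50/27*16 = -800/27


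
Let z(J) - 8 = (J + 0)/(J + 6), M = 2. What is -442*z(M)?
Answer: -7293/2 ≈ -3646.5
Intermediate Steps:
z(J) = 8 + J/(6 + J) (z(J) = 8 + (J + 0)/(J + 6) = 8 + J/(6 + J))
-442*z(M) = -1326*(16 + 3*2)/(6 + 2) = -1326*(16 + 6)/8 = -1326*22/8 = -442*33/4 = -7293/2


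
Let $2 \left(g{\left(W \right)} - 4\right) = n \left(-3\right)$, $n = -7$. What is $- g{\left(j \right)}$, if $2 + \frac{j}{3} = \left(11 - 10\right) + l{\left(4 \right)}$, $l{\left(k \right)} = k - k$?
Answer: $- \frac{29}{2} \approx -14.5$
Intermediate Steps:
$l{\left(k \right)} = 0$
$j = -3$ ($j = -6 + 3 \left(\left(11 - 10\right) + 0\right) = -6 + 3 \left(1 + 0\right) = -6 + 3 \cdot 1 = -6 + 3 = -3$)
$g{\left(W \right)} = \frac{29}{2}$ ($g{\left(W \right)} = 4 + \frac{\left(-7\right) \left(-3\right)}{2} = 4 + \frac{1}{2} \cdot 21 = 4 + \frac{21}{2} = \frac{29}{2}$)
$- g{\left(j \right)} = \left(-1\right) \frac{29}{2} = - \frac{29}{2}$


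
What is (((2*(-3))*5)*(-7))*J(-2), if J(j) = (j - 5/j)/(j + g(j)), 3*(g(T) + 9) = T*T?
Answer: -315/29 ≈ -10.862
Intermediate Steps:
g(T) = -9 + T²/3 (g(T) = -9 + (T*T)/3 = -9 + T²/3)
J(j) = (j - 5/j)/(-9 + j + j²/3) (J(j) = (j - 5/j)/(j + (-9 + j²/3)) = (j - 5/j)/(-9 + j + j²/3))
(((2*(-3))*5)*(-7))*J(-2) = (((2*(-3))*5)*(-7))*(3*(-5 + (-2)²)/(-2*(-27 + (-2)² + 3*(-2)))) = (-6*5*(-7))*(3*(-½)*(-5 + 4)/(-27 + 4 - 6)) = (-30*(-7))*(3*(-½)*(-1)/(-29)) = 210*(3*(-½)*(-1/29)*(-1)) = 210*(-3/58) = -315/29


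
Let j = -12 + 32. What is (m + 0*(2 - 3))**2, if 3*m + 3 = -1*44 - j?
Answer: 4489/9 ≈ 498.78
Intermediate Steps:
j = 20
m = -67/3 (m = -1 + (-1*44 - 1*20)/3 = -1 + (-44 - 20)/3 = -1 + (1/3)*(-64) = -1 - 64/3 = -67/3 ≈ -22.333)
(m + 0*(2 - 3))**2 = (-67/3 + 0*(2 - 3))**2 = (-67/3 + 0*(-1))**2 = (-67/3 + 0)**2 = (-67/3)**2 = 4489/9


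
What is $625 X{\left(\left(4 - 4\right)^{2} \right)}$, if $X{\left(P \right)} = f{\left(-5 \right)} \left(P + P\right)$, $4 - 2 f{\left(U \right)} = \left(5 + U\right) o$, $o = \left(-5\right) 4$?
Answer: $0$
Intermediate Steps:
$o = -20$
$f{\left(U \right)} = 52 + 10 U$ ($f{\left(U \right)} = 2 - \frac{\left(5 + U\right) \left(-20\right)}{2} = 2 - \frac{-100 - 20 U}{2} = 2 + \left(50 + 10 U\right) = 52 + 10 U$)
$X{\left(P \right)} = 4 P$ ($X{\left(P \right)} = \left(52 + 10 \left(-5\right)\right) \left(P + P\right) = \left(52 - 50\right) 2 P = 2 \cdot 2 P = 4 P$)
$625 X{\left(\left(4 - 4\right)^{2} \right)} = 625 \cdot 4 \left(4 - 4\right)^{2} = 625 \cdot 4 \cdot 0^{2} = 625 \cdot 4 \cdot 0 = 625 \cdot 0 = 0$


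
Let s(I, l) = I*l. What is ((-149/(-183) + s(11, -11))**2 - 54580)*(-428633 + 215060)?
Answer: 95687366338544/11163 ≈ 8.5718e+9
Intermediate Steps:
((-149/(-183) + s(11, -11))**2 - 54580)*(-428633 + 215060) = ((-149/(-183) + 11*(-11))**2 - 54580)*(-428633 + 215060) = ((-149*(-1/183) - 121)**2 - 54580)*(-213573) = ((149/183 - 121)**2 - 54580)*(-213573) = ((-21994/183)**2 - 54580)*(-213573) = (483736036/33489 - 54580)*(-213573) = -1344093584/33489*(-213573) = 95687366338544/11163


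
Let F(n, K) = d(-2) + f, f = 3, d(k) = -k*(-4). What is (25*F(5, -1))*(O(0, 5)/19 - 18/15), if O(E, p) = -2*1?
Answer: 3100/19 ≈ 163.16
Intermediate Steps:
O(E, p) = -2
d(k) = 4*k
F(n, K) = -5 (F(n, K) = 4*(-2) + 3 = -8 + 3 = -5)
(25*F(5, -1))*(O(0, 5)/19 - 18/15) = (25*(-5))*(-2/19 - 18/15) = -125*(-2*1/19 - 18*1/15) = -125*(-2/19 - 6/5) = -125*(-124/95) = 3100/19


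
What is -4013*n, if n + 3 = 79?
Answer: -304988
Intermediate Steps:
n = 76 (n = -3 + 79 = 76)
-4013*n = -4013*76 = -304988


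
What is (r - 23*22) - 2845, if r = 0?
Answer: -3351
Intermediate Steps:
(r - 23*22) - 2845 = (0 - 23*22) - 2845 = (0 - 506) - 2845 = -506 - 2845 = -3351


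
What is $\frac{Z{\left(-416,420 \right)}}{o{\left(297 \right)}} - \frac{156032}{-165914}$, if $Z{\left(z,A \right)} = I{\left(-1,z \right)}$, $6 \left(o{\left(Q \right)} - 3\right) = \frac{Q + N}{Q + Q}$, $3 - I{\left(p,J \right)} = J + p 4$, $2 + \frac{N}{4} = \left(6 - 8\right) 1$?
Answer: $\frac{125919719972}{910287161} \approx 138.33$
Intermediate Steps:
$N = -16$ ($N = -8 + 4 \left(6 - 8\right) 1 = -8 + 4 \left(\left(-2\right) 1\right) = -8 + 4 \left(-2\right) = -8 - 8 = -16$)
$I{\left(p,J \right)} = 3 - J - 4 p$ ($I{\left(p,J \right)} = 3 - \left(J + p 4\right) = 3 - \left(J + 4 p\right) = 3 - J - 4 p$)
$o{\left(Q \right)} = 3 + \frac{-16 + Q}{12 Q}$ ($o{\left(Q \right)} = 3 + \frac{\left(Q - 16\right) \frac{1}{Q + Q}}{6} = 3 + \frac{\left(-16 + Q\right) \frac{1}{2 Q}}{6} = 3 + \frac{\frac{1}{2} \frac{1}{Q} \left(-16 + Q\right)}{6} = 3 + \frac{-16 + Q}{12 Q}$)
$Z{\left(z,A \right)} = 7 - z$ ($Z{\left(z,A \right)} = 3 - z - -4 = 3 - z + 4 = 7 - z$)
$\frac{Z{\left(-416,420 \right)}}{o{\left(297 \right)}} - \frac{156032}{-165914} = \frac{7 - -416}{\frac{1}{12} \cdot \frac{1}{297} \left(-16 + 37 \cdot 297\right)} - \frac{156032}{-165914} = \frac{7 + 416}{\frac{1}{12} \cdot \frac{1}{297} \left(-16 + 10989\right)} - - \frac{78016}{82957} = \frac{423}{\frac{1}{12} \cdot \frac{1}{297} \cdot 10973} + \frac{78016}{82957} = \frac{423}{\frac{10973}{3564}} + \frac{78016}{82957} = 423 \cdot \frac{3564}{10973} + \frac{78016}{82957} = \frac{1507572}{10973} + \frac{78016}{82957} = \frac{125919719972}{910287161}$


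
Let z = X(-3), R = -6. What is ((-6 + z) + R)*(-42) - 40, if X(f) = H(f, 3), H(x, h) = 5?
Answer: 254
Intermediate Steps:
X(f) = 5
z = 5
((-6 + z) + R)*(-42) - 40 = ((-6 + 5) - 6)*(-42) - 40 = (-1 - 6)*(-42) - 40 = -7*(-42) - 40 = 294 - 40 = 254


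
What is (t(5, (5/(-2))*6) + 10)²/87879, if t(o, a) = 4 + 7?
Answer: 147/29293 ≈ 0.0050183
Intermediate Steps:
t(o, a) = 11
(t(5, (5/(-2))*6) + 10)²/87879 = (11 + 10)²/87879 = 21²*(1/87879) = 441*(1/87879) = 147/29293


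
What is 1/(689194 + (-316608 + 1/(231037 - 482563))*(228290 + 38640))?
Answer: -125763/10628417793363163 ≈ -1.1833e-11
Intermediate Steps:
1/(689194 + (-316608 + 1/(231037 - 482563))*(228290 + 38640)) = 1/(689194 + (-316608 + 1/(-251526))*266930) = 1/(689194 + (-316608 - 1/251526)*266930) = 1/(689194 - 79635143809/251526*266930) = 1/(689194 - 10628504468468185/125763) = 1/(-10628417793363163/125763) = -125763/10628417793363163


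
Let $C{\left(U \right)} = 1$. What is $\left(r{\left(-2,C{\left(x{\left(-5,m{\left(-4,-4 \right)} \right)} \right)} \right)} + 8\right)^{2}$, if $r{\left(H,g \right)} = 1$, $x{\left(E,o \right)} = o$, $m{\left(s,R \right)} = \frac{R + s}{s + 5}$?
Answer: $81$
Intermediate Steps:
$m{\left(s,R \right)} = \frac{R + s}{5 + s}$
$\left(r{\left(-2,C{\left(x{\left(-5,m{\left(-4,-4 \right)} \right)} \right)} \right)} + 8\right)^{2} = \left(1 + 8\right)^{2} = 9^{2} = 81$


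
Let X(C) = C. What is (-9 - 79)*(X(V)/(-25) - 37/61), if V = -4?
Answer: 59928/1525 ≈ 39.297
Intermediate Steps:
(-9 - 79)*(X(V)/(-25) - 37/61) = (-9 - 79)*(-4/(-25) - 37/61) = -88*(-4*(-1/25) - 37*1/61) = -88*(4/25 - 37/61) = -88*(-681/1525) = 59928/1525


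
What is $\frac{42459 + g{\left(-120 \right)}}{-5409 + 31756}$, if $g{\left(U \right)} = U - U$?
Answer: $\frac{42459}{26347} \approx 1.6115$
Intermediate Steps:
$g{\left(U \right)} = 0$
$\frac{42459 + g{\left(-120 \right)}}{-5409 + 31756} = \frac{42459 + 0}{-5409 + 31756} = \frac{42459}{26347}$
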